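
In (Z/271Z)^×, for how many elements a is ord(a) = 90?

24

φ(271) = 271 − 1 = 270 = 2 · 3^3 · 5.
In a cyclic group of order 270, there are φ(d) elements of order d for each divisor d of 270, and zero for non-divisors.
90 = 2 · 3^2 · 5 divides 270, and φ(90) = 24.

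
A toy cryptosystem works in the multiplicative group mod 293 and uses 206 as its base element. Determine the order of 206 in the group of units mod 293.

73

The order of 206 must divide φ(293) = 293 − 1 = 292 = 2^2 · 73.
Divisors of 292: 1, 2, 4, 73, 146, 292.
Check 206^d mod 293 for each divisor in increasing order:
206^1 ≡ 206
206^2 ≡ 244
206^4 ≡ 57
206^73 ≡ 1
The smallest such exponent is 73, so the order of 206 is 73.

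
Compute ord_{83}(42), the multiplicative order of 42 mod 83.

82

Since 42 ∈ (Z/83Z)^×, its order divides φ(83) = 83 − 1 = 82 = 2 · 41.
Divisors of 82: 1, 2, 41, 82.
Test each divisor d:
42^1 ≡ 42 (mod 83)
42^2 ≡ 21 (mod 83)
42^41 ≡ 82 (mod 83)
42^82 ≡ 1 (mod 83) ✓
The smallest such exponent is 82, so the order of 42 is 82.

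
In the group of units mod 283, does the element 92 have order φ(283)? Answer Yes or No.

No

φ(283) = 283 − 1 = 282 = 2 · 3 · 47.
An element g generates (Z/283Z)^× iff g^(282/q) ≢ 1 (mod 283) for each prime q ∈ {2, 3, 47}.
92^141 ≡ 1 (mod 283)  [q = 2: ≡ 1 ✗]
92^94 ≡ 238 (mod 283)  [q = 3: ≢ 1 ✓]
92^6 ≡ 253 (mod 283)  [q = 47: ≢ 1 ✓]
92^141 ≡ 1 shows ord(92) | 141, strictly less than φ(283); not a primitive root.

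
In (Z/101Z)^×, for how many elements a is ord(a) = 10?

φ(101) = 101 − 1 = 100 = 2^2 · 5^2.
Since (Z/101Z)^× is cyclic of order 100, the number of elements of order d is φ(d) when d | 100 and 0 otherwise.
10 = 2 · 5 divides 100, and φ(10) = 4.

4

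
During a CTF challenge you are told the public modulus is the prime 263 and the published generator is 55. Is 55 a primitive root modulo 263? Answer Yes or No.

Yes

φ(263) = 263 − 1 = 262 = 2 · 131.
Test 55^(262/q) mod 263 for each prime factor q of 262:
55^131 ≡ 262 (mod 263)  [q = 2: ≢ 1 ✓]
55^2 ≡ 132 (mod 263)  [q = 131: ≢ 1 ✓]
All checks pass, so 55 has order 262 and is a primitive root modulo 263.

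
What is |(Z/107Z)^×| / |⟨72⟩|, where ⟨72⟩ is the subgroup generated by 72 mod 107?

The order of 72 must divide φ(107) = 107 − 1 = 106 = 2 · 53.
Divisors of 106: 1, 2, 53, 106.
Check 72^d mod 107 for each divisor in increasing order:
72^1 ≡ 72
72^2 ≡ 48
72^53 ≡ 106
72^106 ≡ 1
The order of 72 is 106, so the subgroup it generates has 106 elements.
[(Z/107Z)^× : ⟨72⟩] = 106/106 = 1.

1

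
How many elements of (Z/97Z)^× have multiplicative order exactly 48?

φ(97) = 97 − 1 = 96 = 2^5 · 3.
In a cyclic group of order 96, there are φ(d) elements of order d for each divisor d of 96, and zero for non-divisors.
48 = 2^4 · 3 divides 96, and φ(48) = 16.

16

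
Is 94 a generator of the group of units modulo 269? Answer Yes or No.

Yes

φ(269) = 269 − 1 = 268 = 2^2 · 67.
Test 94^(268/q) mod 269 for each prime factor q of 268:
94^134 ≡ 268 (mod 269)  [q = 2: ≢ 1 ✓]
94^4 ≡ 67 (mod 269)  [q = 67: ≢ 1 ✓]
All checks pass, so 94 has order 268 and is a primitive root modulo 269.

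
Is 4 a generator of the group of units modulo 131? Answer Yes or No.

φ(131) = 131 − 1 = 130 = 2 · 5 · 13.
It suffices to check that the order of 4 is not a proper divisor of 130: compute 4^(130/q) for q ∈ {2, 5, 13}.
4^65 ≡ 1 (mod 131)  [q = 2: ≡ 1 ✗]
4^26 ≡ 58 (mod 131)  [q = 5: ≢ 1 ✓]
4^10 ≡ 52 (mod 131)  [q = 13: ≢ 1 ✓]
4^65 ≡ 1 shows ord(4) | 65, strictly less than φ(131); not a primitive root.

No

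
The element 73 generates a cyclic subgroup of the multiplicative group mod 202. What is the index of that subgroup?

1

Since 73 ∈ (Z/202Z)^×, its order divides φ(202) = φ(2)·φ(101) = 1·100 = 100 = 2^2 · 5^2.
Divisors of 100: 1, 2, 4, 5, 10, 20, 25, 50, 100.
Compute 73^d (mod 202) for the divisors d until we hit 1:
73^1 ≡ 73
73^2 ≡ 77
73^4 ≡ 71
73^5 ≡ 133
73^10 ≡ 115
73^20 ≡ 95
73^25 ≡ 111
73^50 ≡ 201
73^100 ≡ 1
Thus |⟨73⟩| = ord(73) = 100.
Index = |(Z/202Z)^×| / |⟨73⟩| = 100 / 100 = 1.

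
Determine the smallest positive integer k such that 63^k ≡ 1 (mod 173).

Since 63 ∈ (Z/173Z)^×, its order divides φ(173) = 173 − 1 = 172 = 2^2 · 43.
Divisors of 172: 1, 2, 4, 43, 86, 172.
Test each divisor d:
63^1 ≡ 63 (mod 173)
63^2 ≡ 163 (mod 173)
63^4 ≡ 100 (mod 173)
63^43 ≡ 80 (mod 173)
63^86 ≡ 172 (mod 173)
63^172 ≡ 1 (mod 173) ✓
So ord_173(63) = 172.

172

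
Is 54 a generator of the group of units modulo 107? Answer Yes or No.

φ(107) = 107 − 1 = 106 = 2 · 53.
54 is a primitive root mod 107 iff 54^(φ(107)/q) ≢ 1 for every prime q | φ(107), i.e. q ∈ {2, 53}.
54^53 ≡ 106 (mod 107)  [q = 2: ≢ 1 ✓]
54^2 ≡ 27 (mod 107)  [q = 53: ≢ 1 ✓]
All checks pass, so 54 has order 106 and is a primitive root modulo 107.

Yes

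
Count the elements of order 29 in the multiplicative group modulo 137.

0

φ(137) = 137 − 1 = 136 = 2^3 · 17.
(Z/137Z)^× is cyclic (|G| = 136); a cyclic group of order m has exactly φ(d) elements of each order d | m, and none otherwise.
Here 136 is not a multiple of 29, so there are no elements of order 29.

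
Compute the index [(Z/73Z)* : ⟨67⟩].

2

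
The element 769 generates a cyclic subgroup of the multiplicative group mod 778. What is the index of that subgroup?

4

ord(769) | φ(778) = φ(2)·φ(389) = 1·388 = 388 = 2^2 · 97.
Divisors of 388: 1, 2, 4, 97, 194, 388.
Compute 769^d (mod 778) for the divisors d until we hit 1:
769^1 ≡ 769 (mod 778)
769^2 ≡ 81 (mod 778)
769^4 ≡ 337 (mod 778)
769^97 ≡ 1 (mod 778) ✓
So ord_778(769) = 97, hence |⟨769⟩| = 97.
Index = |(Z/778Z)^×| / |⟨769⟩| = 388 / 97 = 4.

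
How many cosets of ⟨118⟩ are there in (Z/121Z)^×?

11

By Lagrange's theorem, ord_121(118) divides φ(121) = φ(11^2) = 11·(11−1) = 110 = 2 · 5 · 11.
Divisors of 110: 1, 2, 5, 10, 11, 22, 55, 110.
Test each divisor d:
118^1 ≡ 118 (mod 121)
118^2 ≡ 9 (mod 121)
118^5 ≡ 120 (mod 121)
118^10 ≡ 1 (mod 121) ✓
So ord_121(118) = 10, hence |⟨118⟩| = 10.
The index is φ(121) / ord(118) = 110 / 10 = 11.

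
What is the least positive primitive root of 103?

5

φ(103) = 103 − 1 = 102 = 2 · 3 · 17.
g is a primitive root iff g^(102/q) ≢ 1 (mod 103) for each prime q ∈ {2, 3, 17}.
g = 2: 2^51 ≡ 1 — hits 1, so not a primitive root.
g = 3: 3^51 ≡ 102; 3^34 ≡ 1 — hits 1, so not a primitive root.
g = 4: 4^51 ≡ 1 — hits 1, so not a primitive root.
g = 5: 5^51 ≡ 102; 5^34 ≡ 56; 5^6 ≡ 72 — none is 1, so 5 is a primitive root.
So 5 is the smallest generator of (Z/103Z)^×.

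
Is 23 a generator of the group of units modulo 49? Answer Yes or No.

No

φ(49) = φ(7^2) = 7·(7−1) = 42 = 2 · 3 · 7.
An element g generates (Z/49Z)^× iff g^(42/q) ≢ 1 (mod 49) for each prime q ∈ {2, 3, 7}.
23^21 ≡ 1 (mod 49)  [q = 2: ≡ 1 ✗]
23^14 ≡ 18 (mod 49)  [q = 3: ≢ 1 ✓]
23^6 ≡ 29 (mod 49)  [q = 7: ≢ 1 ✓]
23^21 ≡ 1 shows ord(23) | 21, strictly less than φ(49); not a primitive root.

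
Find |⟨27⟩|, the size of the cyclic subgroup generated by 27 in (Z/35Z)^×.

The order of 27 must divide φ(35) = φ(5·7) = (5−1)·(7−1) = 4·6 = 24 = 2^3 · 3.
Divisors of 24: 1, 2, 3, 4, 6, 8, 12, 24.
Check 27^d mod 35 for each divisor in increasing order:
27^1 ≡ 27
27^2 ≡ 29
27^3 ≡ 13
27^4 ≡ 1
Hence ord(27) = 4.

4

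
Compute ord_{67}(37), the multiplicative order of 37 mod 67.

Since 37 ∈ (Z/67Z)^×, its order divides φ(67) = 67 − 1 = 66 = 2 · 3 · 11.
Divisors of 66: 1, 2, 3, 6, 11, 22, 33, 66.
Evaluate successive powers at the divisors of 66:
37^1 ≡ 37
37^2 ≡ 29
37^3 ≡ 1
Therefore the multiplicative order of 37 modulo 67 is 3.

3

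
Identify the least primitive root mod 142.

φ(142) = φ(2)·φ(71) = 1·70 = 70 = 2 · 5 · 7.
g is a primitive root iff g^(70/q) ≢ 1 (mod 142) for each prime q ∈ {2, 5, 7}.
g = 2: gcd(2, 142) = 2 > 1, not a unit — skip.
g = 3: 3^35 ≡ 1 — hits 1, so not a primitive root.
g = 4: gcd(4, 142) = 2 > 1, not a unit — skip.
g = 5: 5^35 ≡ 1 — hits 1, so not a primitive root.
g = 6: gcd(6, 142) = 2 > 1, not a unit — skip.
g = 7: 7^35 ≡ 141; 7^14 ≡ 125; 7^10 ≡ 45 — none is 1, so 7 is a primitive root.
The smallest primitive root modulo 142 is 7.

7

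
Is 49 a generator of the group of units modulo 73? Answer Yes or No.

φ(73) = 73 − 1 = 72 = 2^3 · 3^2.
An element g generates (Z/73Z)^× iff g^(72/q) ≢ 1 (mod 73) for each prime q ∈ {2, 3}.
49^36 ≡ 1 (mod 73)  [q = 2: ≡ 1 ✗]
49^24 ≡ 1 (mod 73)  [q = 3: ≡ 1 ✗]
The check at q = 2 fails, so 49 generates a proper subgroup.

No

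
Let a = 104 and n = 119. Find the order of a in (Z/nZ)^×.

8

Since 104 ∈ (Z/119Z)^×, its order divides φ(119) = φ(7·17) = (7−1)·(17−1) = 6·16 = 96 = 2^5 · 3.
Divisors of 96: 1, 2, 3, 4, 6, 8, 12, 16, 24, 32, 48, 96.
Compute 104^d (mod 119) for the divisors d until we hit 1:
104^1 ≡ 104
104^2 ≡ 106
104^3 ≡ 76
104^4 ≡ 50
104^6 ≡ 64
104^8 ≡ 1
Therefore the multiplicative order of 104 modulo 119 is 8.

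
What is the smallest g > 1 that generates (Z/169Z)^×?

2

φ(169) = φ(13^2) = 13·(13−1) = 156 = 2^2 · 3 · 13.
g is a primitive root iff g^(156/q) ≢ 1 (mod 169) for each prime q ∈ {2, 3, 13}.
g = 2: 2^78 ≡ 168; 2^52 ≡ 146; 2^12 ≡ 40 — none is 1, so 2 is a primitive root.
Hence the least primitive root of 169 is 2.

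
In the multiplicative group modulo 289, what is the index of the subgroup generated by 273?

Since 273 ∈ (Z/289Z)^×, its order divides φ(289) = φ(17^2) = 17·(17−1) = 272 = 2^4 · 17.
Divisors of 272: 1, 2, 4, 8, 16, 17, 34, 68, 136, 272.
Evaluate successive powers at the divisors of 272:
273^1 ≡ 273
273^2 ≡ 256
273^4 ≡ 222
273^8 ≡ 154
273^16 ≡ 18
273^17 ≡ 1
The order of 273 is 17, so the subgroup it generates has 17 elements.
Index = |(Z/289Z)^×| / |⟨273⟩| = 272 / 17 = 16.

16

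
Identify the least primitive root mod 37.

2

φ(37) = 37 − 1 = 36 = 2^2 · 3^2.
Test candidates g = 2, 3, … against the prime factors q ∈ {2, 3} of φ(37): g is a generator iff g^(36/q) ≢ 1 for every such q.
g = 2: 2^18 ≡ 36; 2^12 ≡ 26 — none is 1, so 2 is a primitive root.
So 2 is the smallest generator of (Z/37Z)^×.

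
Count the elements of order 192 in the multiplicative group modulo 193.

64

φ(193) = 193 − 1 = 192 = 2^6 · 3.
Since (Z/193Z)^× is cyclic of order 192, the number of elements of order d is φ(d) when d | 192 and 0 otherwise.
192 = 2^6 · 3 divides 192, and φ(192) = 64.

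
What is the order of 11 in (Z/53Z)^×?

Since 11 ∈ (Z/53Z)^×, its order divides φ(53) = 53 − 1 = 52 = 2^2 · 13.
Divisors of 52: 1, 2, 4, 13, 26, 52.
Evaluate successive powers at the divisors of 52:
11^1 ≡ 11
11^2 ≡ 15
11^4 ≡ 13
11^13 ≡ 52
11^26 ≡ 1
The smallest such exponent is 26, so the order of 11 is 26.

26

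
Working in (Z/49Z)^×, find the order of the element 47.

42

The order of 47 must divide φ(49) = φ(7^2) = 7·(7−1) = 42 = 2 · 3 · 7.
Divisors of 42: 1, 2, 3, 6, 7, 14, 21, 42.
Evaluate successive powers at the divisors of 42:
47^1 ≡ 47 (mod 49)
47^2 ≡ 4 (mod 49)
47^3 ≡ 41 (mod 49)
47^6 ≡ 15 (mod 49)
47^7 ≡ 19 (mod 49)
47^14 ≡ 18 (mod 49)
47^21 ≡ 48 (mod 49)
47^42 ≡ 1 (mod 49) ✓
Therefore the multiplicative order of 47 modulo 49 is 42.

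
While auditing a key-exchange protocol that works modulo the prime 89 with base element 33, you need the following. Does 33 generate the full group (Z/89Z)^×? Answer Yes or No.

φ(89) = 89 − 1 = 88 = 2^3 · 11.
An element g generates (Z/89Z)^× iff g^(88/q) ≢ 1 (mod 89) for each prime q ∈ {2, 11}.
33^44 ≡ 88 (mod 89)  [q = 2: ≢ 1 ✓]
33^8 ≡ 16 (mod 89)  [q = 11: ≢ 1 ✓]
All checks pass, so 33 has order 88 and is a primitive root modulo 89.

Yes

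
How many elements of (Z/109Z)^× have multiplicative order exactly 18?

6

φ(109) = 109 − 1 = 108 = 2^2 · 3^3.
Since (Z/109Z)^× is cyclic of order 108, the number of elements of order d is φ(d) when d | 108 and 0 otherwise.
18 = 2 · 3^2 divides 108, and φ(18) = 6.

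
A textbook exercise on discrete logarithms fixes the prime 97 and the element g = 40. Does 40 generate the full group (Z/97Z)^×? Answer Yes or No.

φ(97) = 97 − 1 = 96 = 2^5 · 3.
It suffices to check that the order of 40 is not a proper divisor of 96: compute 40^(96/q) for q ∈ {2, 3}.
40^48 ≡ 96 (mod 97)  [q = 2: ≢ 1 ✓]
40^32 ≡ 35 (mod 97)  [q = 3: ≢ 1 ✓]
All checks pass, so 40 has order 96 and is a primitive root modulo 97.

Yes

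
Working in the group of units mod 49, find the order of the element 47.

42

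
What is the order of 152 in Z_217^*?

30

ord(152) | φ(217) = φ(7·31) = (7−1)·(31−1) = 6·30 = 180 = 2^2 · 3^2 · 5.
Divisors of 180: 1, 2, 3, 4, 5, 6, 9, 10, 12, 15, 18, 20, 30, 36, 45, 60, 90, 180.
Check 152^d mod 217 for each divisor in increasing order:
152^1 ≡ 152
152^2 ≡ 102
152^3 ≡ 97
152^4 ≡ 205
152^5 ≡ 129
152^6 ≡ 78
152^9 ≡ 188
152^10 ≡ 149
152^12 ≡ 8
152^15 ≡ 125
152^18 ≡ 190
152^20 ≡ 67
152^30 ≡ 1
Therefore the multiplicative order of 152 modulo 217 is 30.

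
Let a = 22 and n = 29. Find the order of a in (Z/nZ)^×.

14

Since 22 ∈ (Z/29Z)^×, its order divides φ(29) = 29 − 1 = 28 = 2^2 · 7.
Divisors of 28: 1, 2, 4, 7, 14, 28.
Evaluate successive powers at the divisors of 28:
22^1 ≡ 22 (mod 29)
22^2 ≡ 20 (mod 29)
22^4 ≡ 23 (mod 29)
22^7 ≡ 28 (mod 29)
22^14 ≡ 1 (mod 29) ✓
So ord_29(22) = 14.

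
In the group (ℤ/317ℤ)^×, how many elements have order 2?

1

φ(317) = 317 − 1 = 316 = 2^2 · 79.
(Z/317Z)^× is cyclic (|G| = 316); a cyclic group of order m has exactly φ(d) elements of each order d | m, and none otherwise.
2 | 316, and φ(2) = 2 − 1 = 1.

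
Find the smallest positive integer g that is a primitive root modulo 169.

φ(169) = φ(13^2) = 13·(13−1) = 156 = 2^2 · 3 · 13.
g is a primitive root iff g^(156/q) ≢ 1 (mod 169) for each prime q ∈ {2, 3, 13}.
g = 2: 2^78 ≡ 168; 2^52 ≡ 146; 2^12 ≡ 40 — none is 1, so 2 is a primitive root.
So 2 is the smallest generator of (Z/169Z)^×.

2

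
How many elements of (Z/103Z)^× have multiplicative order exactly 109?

0

φ(103) = 103 − 1 = 102 = 2 · 3 · 17.
In a cyclic group of order 102, there are φ(d) elements of order d for each divisor d of 102, and zero for non-divisors.
Here 102 is not a multiple of 109, so there are no elements of order 109.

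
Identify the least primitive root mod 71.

7

φ(71) = 71 − 1 = 70 = 2 · 5 · 7.
Test candidates g = 2, 3, … against the prime factors q ∈ {2, 5, 7} of φ(71): g is a generator iff g^(70/q) ≢ 1 for every such q.
g = 2: 2^35 ≡ 1 — hits 1, so not a primitive root.
g = 3: 3^35 ≡ 1 — hits 1, so not a primitive root.
g = 4: 4^35 ≡ 1 — hits 1, so not a primitive root.
g = 5: 5^35 ≡ 1 — hits 1, so not a primitive root.
g = 6: 6^35 ≡ 1 — hits 1, so not a primitive root.
g = 7: 7^35 ≡ 70; 7^14 ≡ 54; 7^10 ≡ 45 — none is 1, so 7 is a primitive root.
The smallest primitive root modulo 71 is 7.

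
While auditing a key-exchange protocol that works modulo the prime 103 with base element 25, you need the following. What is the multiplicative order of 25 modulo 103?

Since 25 ∈ (Z/103Z)^×, its order divides φ(103) = 103 − 1 = 102 = 2 · 3 · 17.
Divisors of 102: 1, 2, 3, 6, 17, 34, 51, 102.
Test each divisor d:
25^1 ≡ 25 (mod 103)
25^2 ≡ 7 (mod 103)
25^3 ≡ 72 (mod 103)
25^6 ≡ 34 (mod 103)
25^17 ≡ 56 (mod 103)
25^34 ≡ 46 (mod 103)
25^51 ≡ 1 (mod 103) ✓
Hence ord(25) = 51.

51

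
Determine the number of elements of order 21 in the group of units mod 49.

12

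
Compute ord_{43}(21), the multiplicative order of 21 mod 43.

7

ord(21) | φ(43) = 43 − 1 = 42 = 2 · 3 · 7.
Divisors of 42: 1, 2, 3, 6, 7, 14, 21, 42.
Test each divisor d:
21^1 ≡ 21 (mod 43)
21^2 ≡ 11 (mod 43)
21^3 ≡ 16 (mod 43)
21^6 ≡ 41 (mod 43)
21^7 ≡ 1 (mod 43) ✓
Therefore the multiplicative order of 21 modulo 43 is 7.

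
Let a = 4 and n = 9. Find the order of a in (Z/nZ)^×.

3

Since 4 ∈ (Z/9Z)^×, its order divides φ(9) = φ(3^2) = 3·(3−1) = 6 = 2 · 3.
Divisors of 6: 1, 2, 3, 6.
Check 4^d mod 9 for each divisor in increasing order:
4^1 ≡ 4 (mod 9)
4^2 ≡ 7 (mod 9)
4^3 ≡ 1 (mod 9) ✓
The smallest such exponent is 3, so the order of 4 is 3.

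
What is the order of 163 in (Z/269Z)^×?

268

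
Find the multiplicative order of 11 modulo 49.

21

The order of 11 must divide φ(49) = φ(7^2) = 7·(7−1) = 42 = 2 · 3 · 7.
Divisors of 42: 1, 2, 3, 6, 7, 14, 21, 42.
Evaluate successive powers at the divisors of 42:
11^1 ≡ 11 (mod 49)
11^2 ≡ 23 (mod 49)
11^3 ≡ 8 (mod 49)
11^6 ≡ 15 (mod 49)
11^7 ≡ 18 (mod 49)
11^14 ≡ 30 (mod 49)
11^21 ≡ 1 (mod 49) ✓
Therefore the multiplicative order of 11 modulo 49 is 21.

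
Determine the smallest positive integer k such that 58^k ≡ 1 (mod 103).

51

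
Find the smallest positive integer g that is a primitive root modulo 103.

φ(103) = 103 − 1 = 102 = 2 · 3 · 17.
Test candidates g = 2, 3, … against the prime factors q ∈ {2, 3, 17} of φ(103): g is a generator iff g^(102/q) ≢ 1 for every such q.
g = 2: 2^51 ≡ 1 — hits 1, so not a primitive root.
g = 3: 3^51 ≡ 102; 3^34 ≡ 1 — hits 1, so not a primitive root.
g = 4: 4^51 ≡ 1 — hits 1, so not a primitive root.
g = 5: 5^51 ≡ 102; 5^34 ≡ 56; 5^6 ≡ 72 — none is 1, so 5 is a primitive root.
The smallest primitive root modulo 103 is 5.

5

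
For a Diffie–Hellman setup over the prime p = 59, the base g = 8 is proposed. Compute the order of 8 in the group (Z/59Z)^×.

Since 8 ∈ (Z/59Z)^×, its order divides φ(59) = 59 − 1 = 58 = 2 · 29.
Divisors of 58: 1, 2, 29, 58.
Test each divisor d:
8^1 ≡ 8 (mod 59)
8^2 ≡ 5 (mod 59)
8^29 ≡ 58 (mod 59)
8^58 ≡ 1 (mod 59) ✓
The smallest such exponent is 58, so the order of 8 is 58.

58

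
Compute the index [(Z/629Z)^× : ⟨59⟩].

8

Since 59 ∈ (Z/629Z)^×, its order divides φ(629) = φ(17·37) = (17−1)·(37−1) = 16·36 = 576 = 2^6 · 3^2.
Divisors of 576: 1, 2, 3, 4, 6, 8, 9, 12, 16, 18, 24, 32, 36, 48, 64, 72, 96, 144, 192, 288, 576.
Compute 59^d (mod 629) for the divisors d until we hit 1:
59^1 ≡ 59 (mod 629)
59^2 ≡ 336 (mod 629)
59^3 ≡ 325 (mod 629)
59^4 ≡ 305 (mod 629)
59^6 ≡ 582 (mod 629)
59^8 ≡ 562 (mod 629)
59^9 ≡ 450 (mod 629)
59^12 ≡ 322 (mod 629)
59^16 ≡ 86 (mod 629)
59^18 ≡ 591 (mod 629)
59^24 ≡ 528 (mod 629)
59^32 ≡ 477 (mod 629)
59^36 ≡ 186 (mod 629)
59^48 ≡ 137 (mod 629)
59^64 ≡ 460 (mod 629)
59^72 ≡ 1 (mod 629) ✓
Thus |⟨59⟩| = ord(59) = 72.
Index = |(Z/629Z)^×| / |⟨59⟩| = 576 / 72 = 8.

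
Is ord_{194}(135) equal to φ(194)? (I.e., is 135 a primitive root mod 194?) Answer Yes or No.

Yes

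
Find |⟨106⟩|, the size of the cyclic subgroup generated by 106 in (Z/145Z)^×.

28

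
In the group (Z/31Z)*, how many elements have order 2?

1

φ(31) = 31 − 1 = 30 = 2 · 3 · 5.
Since (Z/31Z)^× is cyclic of order 30, the number of elements of order d is φ(d) when d | 30 and 0 otherwise.
2 | 30, and φ(2) = 2 − 1 = 1.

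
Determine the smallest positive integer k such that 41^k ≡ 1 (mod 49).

14

By Lagrange's theorem, ord_49(41) divides φ(49) = φ(7^2) = 7·(7−1) = 42 = 2 · 3 · 7.
Divisors of 42: 1, 2, 3, 6, 7, 14, 21, 42.
Test each divisor d:
41^1 ≡ 41 (mod 49)
41^2 ≡ 15 (mod 49)
41^3 ≡ 27 (mod 49)
41^6 ≡ 43 (mod 49)
41^7 ≡ 48 (mod 49)
41^14 ≡ 1 (mod 49) ✓
Hence ord(41) = 14.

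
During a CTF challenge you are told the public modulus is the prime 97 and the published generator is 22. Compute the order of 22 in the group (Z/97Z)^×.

4

Since 22 ∈ (Z/97Z)^×, its order divides φ(97) = 97 − 1 = 96 = 2^5 · 3.
Divisors of 96: 1, 2, 3, 4, 6, 8, 12, 16, 24, 32, 48, 96.
Compute 22^d (mod 97) for the divisors d until we hit 1:
22^1 ≡ 22
22^2 ≡ 96
22^3 ≡ 75
22^4 ≡ 1
The smallest such exponent is 4, so the order of 22 is 4.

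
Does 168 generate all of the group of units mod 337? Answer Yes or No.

No

φ(337) = 337 − 1 = 336 = 2^4 · 3 · 7.
168 is a primitive root mod 337 iff 168^(φ(337)/q) ≢ 1 for every prime q | φ(337), i.e. q ∈ {2, 3, 7}.
168^168 ≡ 1 (mod 337)  [q = 2: ≡ 1 ✗]
168^112 ≡ 208 (mod 337)  [q = 3: ≢ 1 ✓]
168^48 ≡ 79 (mod 337)  [q = 7: ≢ 1 ✓]
The check at q = 2 fails, so 168 generates a proper subgroup.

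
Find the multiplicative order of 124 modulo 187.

80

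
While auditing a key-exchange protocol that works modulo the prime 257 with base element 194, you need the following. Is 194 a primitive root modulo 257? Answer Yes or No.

φ(257) = 257 − 1 = 256 = 2^8.
It suffices to check that the order of 194 is not a proper divisor of 256: compute 194^(256/q) for q ∈ {2}.
194^128 ≡ 256 (mod 257)  [q = 2: ≢ 1 ✓]
Every test exponent gives a nontrivial residue, hence 194 generates the full group.

Yes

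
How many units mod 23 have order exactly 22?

10

φ(23) = 23 − 1 = 22 = 2 · 11.
Since (Z/23Z)^× is cyclic of order 22, the number of elements of order d is φ(d) when d | 22 and 0 otherwise.
22 = 2 · 11 divides 22, and φ(22) = 10.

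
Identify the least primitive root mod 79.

φ(79) = 79 − 1 = 78 = 2 · 3 · 13.
g is a primitive root iff g^(78/q) ≢ 1 (mod 79) for each prime q ∈ {2, 3, 13}.
g = 2: 2^39 ≡ 1 — hits 1, so not a primitive root.
g = 3: 3^39 ≡ 78; 3^26 ≡ 23; 3^6 ≡ 18 — none is 1, so 3 is a primitive root.
The smallest primitive root modulo 79 is 3.

3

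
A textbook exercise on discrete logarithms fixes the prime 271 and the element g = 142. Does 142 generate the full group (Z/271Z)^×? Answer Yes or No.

Yes

φ(271) = 271 − 1 = 270 = 2 · 3^3 · 5.
Test 142^(270/q) mod 271 for each prime factor q of 270:
142^135 ≡ 270 (mod 271)  [q = 2: ≢ 1 ✓]
142^90 ≡ 28 (mod 271)  [q = 3: ≢ 1 ✓]
142^54 ≡ 10 (mod 271)  [q = 5: ≢ 1 ✓]
All checks pass, so 142 has order 270 and is a primitive root modulo 271.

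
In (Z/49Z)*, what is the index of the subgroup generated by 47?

1

Since 47 ∈ (Z/49Z)^×, its order divides φ(49) = φ(7^2) = 7·(7−1) = 42 = 2 · 3 · 7.
Divisors of 42: 1, 2, 3, 6, 7, 14, 21, 42.
Test each divisor d:
47^1 ≡ 47
47^2 ≡ 4
47^3 ≡ 41
47^6 ≡ 15
47^7 ≡ 19
47^14 ≡ 18
47^21 ≡ 48
47^42 ≡ 1
So ord_49(47) = 42, hence |⟨47⟩| = 42.
Index = |(Z/49Z)^×| / |⟨47⟩| = 42 / 42 = 1.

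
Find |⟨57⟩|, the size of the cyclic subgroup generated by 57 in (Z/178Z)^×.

By Lagrange's theorem, ord_178(57) divides φ(178) = φ(2)·φ(89) = 1·88 = 88 = 2^3 · 11.
Divisors of 88: 1, 2, 4, 8, 11, 22, 44, 88.
Test each divisor d:
57^1 ≡ 57 (mod 178)
57^2 ≡ 45 (mod 178)
57^4 ≡ 67 (mod 178)
57^8 ≡ 39 (mod 178)
57^11 ≡ 177 (mod 178)
57^22 ≡ 1 (mod 178) ✓
The smallest such exponent is 22, so the order of 57 is 22.

22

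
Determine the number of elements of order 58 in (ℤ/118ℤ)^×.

φ(118) = φ(2)·φ(59) = 1·58 = 58 = 2 · 29.
(Z/118Z)^× is cyclic (|G| = 58); a cyclic group of order m has exactly φ(d) elements of each order d | m, and none otherwise.
58 = 2 · 29 divides 58, and φ(58) = 28.

28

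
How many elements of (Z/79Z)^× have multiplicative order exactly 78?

24

φ(79) = 79 − 1 = 78 = 2 · 3 · 13.
Since (Z/79Z)^× is cyclic of order 78, the number of elements of order d is φ(d) when d | 78 and 0 otherwise.
78 = 2 · 3 · 13 divides 78, and φ(78) = 24.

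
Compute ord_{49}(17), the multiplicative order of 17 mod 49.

Since 17 ∈ (Z/49Z)^×, its order divides φ(49) = φ(7^2) = 7·(7−1) = 42 = 2 · 3 · 7.
Divisors of 42: 1, 2, 3, 6, 7, 14, 21, 42.
Compute 17^d (mod 49) for the divisors d until we hit 1:
17^1 ≡ 17 (mod 49)
17^2 ≡ 44 (mod 49)
17^3 ≡ 13 (mod 49)
17^6 ≡ 22 (mod 49)
17^7 ≡ 31 (mod 49)
17^14 ≡ 30 (mod 49)
17^21 ≡ 48 (mod 49)
17^42 ≡ 1 (mod 49) ✓
Therefore the multiplicative order of 17 modulo 49 is 42.

42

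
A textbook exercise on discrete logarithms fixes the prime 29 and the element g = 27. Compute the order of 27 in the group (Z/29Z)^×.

The order of 27 must divide φ(29) = 29 − 1 = 28 = 2^2 · 7.
Divisors of 28: 1, 2, 4, 7, 14, 28.
Compute 27^d (mod 29) for the divisors d until we hit 1:
27^1 ≡ 27 (mod 29)
27^2 ≡ 4 (mod 29)
27^4 ≡ 16 (mod 29)
27^7 ≡ 17 (mod 29)
27^14 ≡ 28 (mod 29)
27^28 ≡ 1 (mod 29) ✓
The smallest such exponent is 28, so the order of 27 is 28.

28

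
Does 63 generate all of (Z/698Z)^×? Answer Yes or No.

φ(698) = φ(2)·φ(349) = 1·348 = 348 = 2^2 · 3 · 29.
Test 63^(348/q) mod 698 for each prime factor q of 348:
63^174 ≡ 697 (mod 698)  [q = 2: ≢ 1 ✓]
63^116 ≡ 471 (mod 698)  [q = 3: ≢ 1 ✓]
63^12 ≡ 629 (mod 698)  [q = 29: ≢ 1 ✓]
Every test exponent gives a nontrivial residue, hence 63 generates the full group.

Yes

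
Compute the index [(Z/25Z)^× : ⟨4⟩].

By Lagrange's theorem, ord_25(4) divides φ(25) = φ(5^2) = 5·(5−1) = 20 = 2^2 · 5.
Divisors of 20: 1, 2, 4, 5, 10, 20.
Evaluate successive powers at the divisors of 20:
4^1 ≡ 4 (mod 25)
4^2 ≡ 16 (mod 25)
4^4 ≡ 6 (mod 25)
4^5 ≡ 24 (mod 25)
4^10 ≡ 1 (mod 25) ✓
The order of 4 is 10, so the subgroup it generates has 10 elements.
Index = |(Z/25Z)^×| / |⟨4⟩| = 20 / 10 = 2.

2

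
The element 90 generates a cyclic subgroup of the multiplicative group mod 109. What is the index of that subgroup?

3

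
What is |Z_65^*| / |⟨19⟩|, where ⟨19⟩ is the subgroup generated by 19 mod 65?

The order of 19 must divide φ(65) = φ(5·13) = (5−1)·(13−1) = 4·12 = 48 = 2^4 · 3.
Divisors of 48: 1, 2, 3, 4, 6, 8, 12, 16, 24, 48.
Check 19^d mod 65 for each divisor in increasing order:
19^1 ≡ 19 (mod 65)
19^2 ≡ 36 (mod 65)
19^3 ≡ 34 (mod 65)
19^4 ≡ 61 (mod 65)
19^6 ≡ 51 (mod 65)
19^8 ≡ 16 (mod 65)
19^12 ≡ 1 (mod 65) ✓
So ord_65(19) = 12, hence |⟨19⟩| = 12.
Index = |(Z/65Z)^×| / |⟨19⟩| = 48 / 12 = 4.

4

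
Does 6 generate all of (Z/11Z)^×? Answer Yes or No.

φ(11) = 11 − 1 = 10 = 2 · 5.
6 is a primitive root mod 11 iff 6^(φ(11)/q) ≢ 1 for every prime q | φ(11), i.e. q ∈ {2, 5}.
6^5 ≡ 10 (mod 11)  [q = 2: ≢ 1 ✓]
6^2 ≡ 3 (mod 11)  [q = 5: ≢ 1 ✓]
Every test exponent gives a nontrivial residue, hence 6 generates the full group.

Yes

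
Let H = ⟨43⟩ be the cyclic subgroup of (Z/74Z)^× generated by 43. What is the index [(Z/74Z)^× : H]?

Since 43 ∈ (Z/74Z)^×, its order divides φ(74) = φ(2)·φ(37) = 1·36 = 36 = 2^2 · 3^2.
Divisors of 36: 1, 2, 3, 4, 6, 9, 12, 18, 36.
Test each divisor d:
43^1 ≡ 43
43^2 ≡ 73
43^3 ≡ 31
43^4 ≡ 1
So ord_74(43) = 4, hence |⟨43⟩| = 4.
Index = |(Z/74Z)^×| / |⟨43⟩| = 36 / 4 = 9.

9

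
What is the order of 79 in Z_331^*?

Since 79 ∈ (Z/331Z)^×, its order divides φ(331) = 331 − 1 = 330 = 2 · 3 · 5 · 11.
Divisors of 330: 1, 2, 3, 5, 6, 10, 11, 15, 22, 30, 33, 55, 66, 110, 165, 330.
Test each divisor d:
79^1 ≡ 79 (mod 331)
79^2 ≡ 283 (mod 331)
79^3 ≡ 180 (mod 331)
79^5 ≡ 297 (mod 331)
79^6 ≡ 293 (mod 331)
79^10 ≡ 163 (mod 331)
79^11 ≡ 299 (mod 331)
79^15 ≡ 85 (mod 331)
79^22 ≡ 31 (mod 331)
79^30 ≡ 274 (mod 331)
79^33 ≡ 1 (mod 331) ✓
Hence ord(79) = 33.

33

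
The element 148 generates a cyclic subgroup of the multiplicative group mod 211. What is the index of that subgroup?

Since 148 ∈ (Z/211Z)^×, its order divides φ(211) = 211 − 1 = 210 = 2 · 3 · 5 · 7.
Divisors of 210: 1, 2, 3, 5, 6, 7, 10, 14, 15, 21, 30, 35, 42, 70, 105, 210.
Check 148^d mod 211 for each divisor in increasing order:
148^1 ≡ 148
148^2 ≡ 171
148^3 ≡ 199
148^5 ≡ 58
148^6 ≡ 144
148^7 ≡ 1
So ord_211(148) = 7, hence |⟨148⟩| = 7.
[(Z/211Z)^× : ⟨148⟩] = 210/7 = 30.

30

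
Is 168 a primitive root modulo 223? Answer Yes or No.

Yes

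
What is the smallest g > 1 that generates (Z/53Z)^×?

φ(53) = 53 − 1 = 52 = 2^2 · 13.
g is a primitive root iff g^(52/q) ≢ 1 (mod 53) for each prime q ∈ {2, 13}.
g = 2: 2^26 ≡ 52; 2^4 ≡ 16 — none is 1, so 2 is a primitive root.
Hence the least primitive root of 53 is 2.

2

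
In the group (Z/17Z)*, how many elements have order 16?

φ(17) = 17 − 1 = 16 = 2^4.
In a cyclic group of order 16, there are φ(d) elements of order d for each divisor d of 16, and zero for non-divisors.
16 = 2^4 divides 16, and φ(16) = 8.

8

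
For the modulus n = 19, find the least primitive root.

2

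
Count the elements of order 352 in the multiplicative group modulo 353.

160

φ(353) = 353 − 1 = 352 = 2^5 · 11.
In a cyclic group of order 352, there are φ(d) elements of order d for each divisor d of 352, and zero for non-divisors.
352 = 2^5 · 11 divides 352, and φ(352) = 160.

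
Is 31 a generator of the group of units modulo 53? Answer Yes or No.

φ(53) = 53 − 1 = 52 = 2^2 · 13.
Test 31^(52/q) mod 53 for each prime factor q of 52:
31^26 ≡ 52 (mod 53)  [q = 2: ≢ 1 ✓]
31^4 ≡ 49 (mod 53)  [q = 13: ≢ 1 ✓]
All checks pass, so 31 has order 52 and is a primitive root modulo 53.

Yes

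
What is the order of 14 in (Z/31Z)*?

15

Since 14 ∈ (Z/31Z)^×, its order divides φ(31) = 31 − 1 = 30 = 2 · 3 · 5.
Divisors of 30: 1, 2, 3, 5, 6, 10, 15, 30.
Test each divisor d:
14^1 ≡ 14
14^2 ≡ 10
14^3 ≡ 16
14^5 ≡ 5
14^6 ≡ 8
14^10 ≡ 25
14^15 ≡ 1
Hence ord(14) = 15.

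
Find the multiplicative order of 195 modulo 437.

The order of 195 must divide φ(437) = φ(19·23) = (19−1)·(23−1) = 18·22 = 396 = 2^2 · 3^2 · 11.
Divisors of 396: 1, 2, 3, 4, 6, 9, 11, 12, 18, 22, 33, 36, 44, 66, 99, 132, 198, 396.
Compute 195^d (mod 437) for the divisors d until we hit 1:
195^1 ≡ 195 (mod 437)
195^2 ≡ 6 (mod 437)
195^3 ≡ 296 (mod 437)
195^4 ≡ 36 (mod 437)
195^6 ≡ 216 (mod 437)
195^9 ≡ 134 (mod 437)
195^11 ≡ 367 (mod 437)
195^12 ≡ 334 (mod 437)
195^18 ≡ 39 (mod 437)
195^22 ≡ 93 (mod 437)
195^33 ≡ 45 (mod 437)
195^36 ≡ 210 (mod 437)
195^44 ≡ 346 (mod 437)
195^66 ≡ 277 (mod 437)
195^99 ≡ 229 (mod 437)
195^132 ≡ 254 (mod 437)
195^198 ≡ 1 (mod 437) ✓
So ord_437(195) = 198.

198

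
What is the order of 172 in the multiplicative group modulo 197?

49

Since 172 ∈ (Z/197Z)^×, its order divides φ(197) = 197 − 1 = 196 = 2^2 · 7^2.
Divisors of 196: 1, 2, 4, 7, 14, 28, 49, 98, 196.
Compute 172^d (mod 197) for the divisors d until we hit 1:
172^1 ≡ 172
172^2 ≡ 34
172^4 ≡ 171
172^7 ≡ 36
172^14 ≡ 114
172^28 ≡ 191
172^49 ≡ 1
Therefore the multiplicative order of 172 modulo 197 is 49.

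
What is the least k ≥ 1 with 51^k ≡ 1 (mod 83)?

41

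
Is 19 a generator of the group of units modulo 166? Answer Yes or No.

φ(166) = φ(2)·φ(83) = 1·82 = 82 = 2 · 41.
It suffices to check that the order of 19 is not a proper divisor of 82: compute 19^(82/q) for q ∈ {2, 41}.
19^41 ≡ 165 (mod 166)  [q = 2: ≢ 1 ✓]
19^2 ≡ 29 (mod 166)  [q = 41: ≢ 1 ✓]
All checks pass, so 19 has order 82 and is a primitive root modulo 166.

Yes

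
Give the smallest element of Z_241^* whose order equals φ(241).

7

φ(241) = 241 − 1 = 240 = 2^4 · 3 · 5.
g is a primitive root iff g^(240/q) ≢ 1 (mod 241) for each prime q ∈ {2, 3, 5}.
g = 2: 2^120 ≡ 1 — hits 1, so not a primitive root.
g = 3: 3^120 ≡ 1 — hits 1, so not a primitive root.
g = 4: 4^120 ≡ 1 — hits 1, so not a primitive root.
g = 5: 5^120 ≡ 1 — hits 1, so not a primitive root.
g = 6: 6^120 ≡ 1 — hits 1, so not a primitive root.
g = 7: 7^120 ≡ 240; 7^80 ≡ 15; 7^48 ≡ 91 — none is 1, so 7 is a primitive root.
The smallest primitive root modulo 241 is 7.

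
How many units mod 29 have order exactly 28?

12

φ(29) = 29 − 1 = 28 = 2^2 · 7.
Since (Z/29Z)^× is cyclic of order 28, the number of elements of order d is φ(d) when d | 28 and 0 otherwise.
28 = 2^2 · 7 divides 28, and φ(28) = 12.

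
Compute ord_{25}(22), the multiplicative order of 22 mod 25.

Since 22 ∈ (Z/25Z)^×, its order divides φ(25) = φ(5^2) = 5·(5−1) = 20 = 2^2 · 5.
Divisors of 20: 1, 2, 4, 5, 10, 20.
Check 22^d mod 25 for each divisor in increasing order:
22^1 ≡ 22
22^2 ≡ 9
22^4 ≡ 6
22^5 ≡ 7
22^10 ≡ 24
22^20 ≡ 1
Therefore the multiplicative order of 22 modulo 25 is 20.

20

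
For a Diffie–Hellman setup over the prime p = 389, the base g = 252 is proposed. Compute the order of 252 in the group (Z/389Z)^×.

97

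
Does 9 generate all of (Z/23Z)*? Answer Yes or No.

No

φ(23) = 23 − 1 = 22 = 2 · 11.
9 is a primitive root mod 23 iff 9^(φ(23)/q) ≢ 1 for every prime q | φ(23), i.e. q ∈ {2, 11}.
9^11 ≡ 1 (mod 23)  [q = 2: ≡ 1 ✗]
9^2 ≡ 12 (mod 23)  [q = 11: ≢ 1 ✓]
9^11 ≡ 1 shows ord(9) | 11, strictly less than φ(23); not a primitive root.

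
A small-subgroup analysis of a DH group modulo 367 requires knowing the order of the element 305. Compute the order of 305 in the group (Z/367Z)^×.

ord(305) | φ(367) = 367 − 1 = 366 = 2 · 3 · 61.
Divisors of 366: 1, 2, 3, 6, 61, 122, 183, 366.
Check 305^d mod 367 for each divisor in increasing order:
305^1 ≡ 305 (mod 367)
305^2 ≡ 174 (mod 367)
305^3 ≡ 222 (mod 367)
305^6 ≡ 106 (mod 367)
305^61 ≡ 84 (mod 367)
305^122 ≡ 83 (mod 367)
305^183 ≡ 366 (mod 367)
305^366 ≡ 1 (mod 367) ✓
So ord_367(305) = 366.

366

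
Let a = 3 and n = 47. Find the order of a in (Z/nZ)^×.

23

By Lagrange's theorem, ord_47(3) divides φ(47) = 47 − 1 = 46 = 2 · 23.
Divisors of 46: 1, 2, 23, 46.
Check 3^d mod 47 for each divisor in increasing order:
3^1 ≡ 3 (mod 47)
3^2 ≡ 9 (mod 47)
3^23 ≡ 1 (mod 47) ✓
The smallest such exponent is 23, so the order of 3 is 23.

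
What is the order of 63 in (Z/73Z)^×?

8

Since 63 ∈ (Z/73Z)^×, its order divides φ(73) = 73 − 1 = 72 = 2^3 · 3^2.
Divisors of 72: 1, 2, 3, 4, 6, 8, 9, 12, 18, 24, 36, 72.
Check 63^d mod 73 for each divisor in increasing order:
63^1 ≡ 63
63^2 ≡ 27
63^3 ≡ 22
63^4 ≡ 72
63^6 ≡ 46
63^8 ≡ 1
Therefore the multiplicative order of 63 modulo 73 is 8.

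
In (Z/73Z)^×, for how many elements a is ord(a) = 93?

φ(73) = 73 − 1 = 72 = 2^3 · 3^2.
In a cyclic group of order 72, there are φ(d) elements of order d for each divisor d of 72, and zero for non-divisors.
93 does not divide 72, so no element of (Z/73Z)^× has order 93.

0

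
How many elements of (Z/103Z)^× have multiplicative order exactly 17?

φ(103) = 103 − 1 = 102 = 2 · 3 · 17.
(Z/103Z)^× is cyclic (|G| = 102); a cyclic group of order m has exactly φ(d) elements of each order d | m, and none otherwise.
17 | 102, and φ(17) = 17 − 1 = 16.

16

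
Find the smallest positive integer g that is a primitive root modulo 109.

6

φ(109) = 109 − 1 = 108 = 2^2 · 3^3.
g is a primitive root iff g^(108/q) ≢ 1 (mod 109) for each prime q ∈ {2, 3}.
g = 2: 2^54 ≡ 108; 2^36 ≡ 1 — hits 1, so not a primitive root.
g = 3: 3^54 ≡ 1 — hits 1, so not a primitive root.
g = 4: 4^54 ≡ 1 — hits 1, so not a primitive root.
g = 5: 5^54 ≡ 1 — hits 1, so not a primitive root.
g = 6: 6^54 ≡ 108; 6^36 ≡ 63 — none is 1, so 6 is a primitive root.
The smallest primitive root modulo 109 is 6.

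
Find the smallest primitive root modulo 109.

6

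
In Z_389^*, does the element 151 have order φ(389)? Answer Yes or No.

φ(389) = 389 − 1 = 388 = 2^2 · 97.
151 is a primitive root mod 389 iff 151^(φ(389)/q) ≢ 1 for every prime q | φ(389), i.e. q ∈ {2, 97}.
151^194 ≡ 388 (mod 389)  [q = 2: ≢ 1 ✓]
151^4 ≡ 327 (mod 389)  [q = 97: ≢ 1 ✓]
Every test exponent gives a nontrivial residue, hence 151 generates the full group.

Yes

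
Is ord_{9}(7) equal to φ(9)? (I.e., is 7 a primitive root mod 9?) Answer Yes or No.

No

φ(9) = φ(3^2) = 3·(3−1) = 6 = 2 · 3.
An element g generates (Z/9Z)^× iff g^(6/q) ≢ 1 (mod 9) for each prime q ∈ {2, 3}.
7^3 ≡ 1 (mod 9)  [q = 2: ≡ 1 ✗]
7^2 ≡ 4 (mod 9)  [q = 3: ≢ 1 ✓]
7^3 ≡ 1 shows ord(7) | 3, strictly less than φ(9); not a primitive root.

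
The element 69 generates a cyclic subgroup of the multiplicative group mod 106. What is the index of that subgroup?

4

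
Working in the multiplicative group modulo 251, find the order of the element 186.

The order of 186 must divide φ(251) = 251 − 1 = 250 = 2 · 5^3.
Divisors of 250: 1, 2, 5, 10, 25, 50, 125, 250.
Evaluate successive powers at the divisors of 250:
186^1 ≡ 186 (mod 251)
186^2 ≡ 209 (mod 251)
186^5 ≡ 47 (mod 251)
186^10 ≡ 201 (mod 251)
186^25 ≡ 32 (mod 251)
186^50 ≡ 20 (mod 251)
186^125 ≡ 250 (mod 251)
186^250 ≡ 1 (mod 251) ✓
So ord_251(186) = 250.

250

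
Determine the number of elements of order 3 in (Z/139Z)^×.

2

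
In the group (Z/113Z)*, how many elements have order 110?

φ(113) = 113 − 1 = 112 = 2^4 · 7.
Since (Z/113Z)^× is cyclic of order 112, the number of elements of order d is φ(d) when d | 112 and 0 otherwise.
Since 110 ∤ 112, the count is 0.

0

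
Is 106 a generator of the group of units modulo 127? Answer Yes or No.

Yes

φ(127) = 127 − 1 = 126 = 2 · 3^2 · 7.
Test 106^(126/q) mod 127 for each prime factor q of 126:
106^63 ≡ 126 (mod 127)  [q = 2: ≢ 1 ✓]
106^42 ≡ 19 (mod 127)  [q = 3: ≢ 1 ✓]
106^18 ≡ 2 (mod 127)  [q = 7: ≢ 1 ✓]
None equal 1, so ord_127(106) = 126: 106 is a primitive root.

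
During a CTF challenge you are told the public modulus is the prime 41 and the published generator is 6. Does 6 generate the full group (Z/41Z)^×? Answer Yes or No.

φ(41) = 41 − 1 = 40 = 2^3 · 5.
An element g generates (Z/41Z)^× iff g^(40/q) ≢ 1 (mod 41) for each prime q ∈ {2, 5}.
6^20 ≡ 40 (mod 41)  [q = 2: ≢ 1 ✓]
6^8 ≡ 10 (mod 41)  [q = 5: ≢ 1 ✓]
All checks pass, so 6 has order 40 and is a primitive root modulo 41.

Yes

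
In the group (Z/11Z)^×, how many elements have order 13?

φ(11) = 11 − 1 = 10 = 2 · 5.
Since (Z/11Z)^× is cyclic of order 10, the number of elements of order d is φ(d) when d | 10 and 0 otherwise.
Since 13 ∤ 10, the count is 0.

0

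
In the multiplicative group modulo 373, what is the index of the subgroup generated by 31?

6

Since 31 ∈ (Z/373Z)^×, its order divides φ(373) = 373 − 1 = 372 = 2^2 · 3 · 31.
Divisors of 372: 1, 2, 3, 4, 6, 12, 31, 62, 93, 124, 186, 372.
Check 31^d mod 373 for each divisor in increasing order:
31^1 ≡ 31 (mod 373)
31^2 ≡ 215 (mod 373)
31^3 ≡ 324 (mod 373)
31^4 ≡ 346 (mod 373)
31^6 ≡ 163 (mod 373)
31^12 ≡ 86 (mod 373)
31^31 ≡ 372 (mod 373)
31^62 ≡ 1 (mod 373) ✓
The order of 31 is 62, so the subgroup it generates has 62 elements.
Index = |(Z/373Z)^×| / |⟨31⟩| = 372 / 62 = 6.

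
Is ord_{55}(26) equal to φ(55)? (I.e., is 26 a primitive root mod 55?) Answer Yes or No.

No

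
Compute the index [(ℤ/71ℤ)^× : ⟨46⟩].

Since 46 ∈ (Z/71Z)^×, its order divides φ(71) = 71 − 1 = 70 = 2 · 5 · 7.
Divisors of 70: 1, 2, 5, 7, 10, 14, 35, 70.
Check 46^d mod 71 for each divisor in increasing order:
46^1 ≡ 46 (mod 71)
46^2 ≡ 57 (mod 71)
46^5 ≡ 70 (mod 71)
46^7 ≡ 14 (mod 71)
46^10 ≡ 1 (mod 71) ✓
So ord_71(46) = 10, hence |⟨46⟩| = 10.
The index is φ(71) / ord(46) = 70 / 10 = 7.

7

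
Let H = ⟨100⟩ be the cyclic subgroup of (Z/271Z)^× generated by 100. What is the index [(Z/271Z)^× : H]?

ord(100) | φ(271) = 271 − 1 = 270 = 2 · 3^3 · 5.
Divisors of 270: 1, 2, 3, 5, 6, 9, 10, 15, 18, 27, 30, 45, 54, 90, 135, 270.
Compute 100^d (mod 271) for the divisors d until we hit 1:
100^1 ≡ 100
100^2 ≡ 244
100^3 ≡ 10
100^5 ≡ 1
The order of 100 is 5, so the subgroup it generates has 5 elements.
Index = |(Z/271Z)^×| / |⟨100⟩| = 270 / 5 = 54.

54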